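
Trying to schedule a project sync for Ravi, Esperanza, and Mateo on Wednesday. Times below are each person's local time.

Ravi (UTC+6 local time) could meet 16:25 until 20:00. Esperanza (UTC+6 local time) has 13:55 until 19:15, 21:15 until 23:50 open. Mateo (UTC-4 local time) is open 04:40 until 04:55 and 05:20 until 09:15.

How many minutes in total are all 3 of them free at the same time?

Ravi in UTC: 10:25-14:00 (subtract 6h to convert from UTC+6).
Esperanza in UTC: 07:55-13:15, 15:15-17:50 (subtract 6h to convert from UTC+6).
Mateo in UTC: 08:40-08:55, 09:20-13:15 (add 4h to convert from UTC-4).
Ravi ∩ Esperanza: 10:25-13:15.
Ravi ∩ Esperanza ∩ Mateo: 10:25-13:15.
That's a single block of 170 minutes.

170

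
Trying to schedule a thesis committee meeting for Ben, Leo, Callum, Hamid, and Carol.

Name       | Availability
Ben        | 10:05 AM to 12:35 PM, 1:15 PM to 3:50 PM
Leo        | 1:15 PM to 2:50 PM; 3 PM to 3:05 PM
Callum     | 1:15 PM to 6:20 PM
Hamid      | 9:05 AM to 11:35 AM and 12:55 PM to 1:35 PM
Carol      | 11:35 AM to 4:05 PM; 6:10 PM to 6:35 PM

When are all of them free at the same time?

13:15-13:35

Ben ∩ Leo: 13:15-14:50, 15:00-15:05.
Ben ∩ Leo ∩ Callum: 13:15-14:50, 15:00-15:05.
Ben ∩ Leo ∩ Callum ∩ Hamid: 13:15-13:35.
Ben ∩ Leo ∩ Callum ∩ Hamid ∩ Carol: 13:15-13:35.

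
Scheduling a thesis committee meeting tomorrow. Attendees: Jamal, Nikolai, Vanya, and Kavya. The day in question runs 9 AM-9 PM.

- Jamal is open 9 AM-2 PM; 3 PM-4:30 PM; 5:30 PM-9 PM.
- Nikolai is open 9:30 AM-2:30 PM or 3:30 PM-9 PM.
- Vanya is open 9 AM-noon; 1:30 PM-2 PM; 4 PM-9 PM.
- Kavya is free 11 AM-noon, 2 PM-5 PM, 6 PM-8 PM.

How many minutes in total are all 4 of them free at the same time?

Jamal ∩ Nikolai: 09:30-14:00, 15:30-16:30, 17:30-21:00.
Jamal ∩ Nikolai ∩ Vanya: 09:30-12:00, 13:30-14:00, 16:00-16:30, 17:30-21:00.
Jamal ∩ Nikolai ∩ Vanya ∩ Kavya: 11:00-12:00, 16:00-16:30, 18:00-20:00.
Summing the common windows: 60 + 30 + 120 = 210 minutes.

210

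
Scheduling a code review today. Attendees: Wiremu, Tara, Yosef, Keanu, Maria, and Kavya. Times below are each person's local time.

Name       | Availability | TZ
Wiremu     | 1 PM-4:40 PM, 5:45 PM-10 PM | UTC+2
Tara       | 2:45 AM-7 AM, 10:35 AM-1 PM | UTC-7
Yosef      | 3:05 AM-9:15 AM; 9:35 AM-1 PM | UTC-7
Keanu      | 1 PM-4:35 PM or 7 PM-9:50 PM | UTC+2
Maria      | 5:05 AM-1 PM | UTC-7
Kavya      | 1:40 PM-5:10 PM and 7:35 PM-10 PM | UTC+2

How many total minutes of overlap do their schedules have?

Wiremu in UTC: 11:00-14:40, 15:45-20:00 (subtract 2h to convert from UTC+2).
Tara in UTC: 09:45-14:00, 17:35-20:00 (add 7h to convert from UTC-7).
Yosef in UTC: 10:05-16:15, 16:35-20:00 (add 7h to convert from UTC-7).
Keanu in UTC: 11:00-14:35, 17:00-19:50 (subtract 2h to convert from UTC+2).
Maria in UTC: 12:05-20:00 (add 7h to convert from UTC-7).
Kavya in UTC: 11:40-15:10, 17:35-20:00 (subtract 2h to convert from UTC+2).
Wiremu ∩ Tara: 11:00-14:00, 17:35-20:00.
Wiremu ∩ Tara ∩ Yosef: 11:00-14:00, 17:35-20:00.
Wiremu ∩ Tara ∩ Yosef ∩ Keanu: 11:00-14:00, 17:35-19:50.
Wiremu ∩ Tara ∩ Yosef ∩ Keanu ∩ Maria: 12:05-14:00, 17:35-19:50.
Wiremu ∩ Tara ∩ Yosef ∩ Keanu ∩ Maria ∩ Kavya: 12:05-14:00, 17:35-19:50.
Summing the common windows: 115 + 135 = 250 minutes.

250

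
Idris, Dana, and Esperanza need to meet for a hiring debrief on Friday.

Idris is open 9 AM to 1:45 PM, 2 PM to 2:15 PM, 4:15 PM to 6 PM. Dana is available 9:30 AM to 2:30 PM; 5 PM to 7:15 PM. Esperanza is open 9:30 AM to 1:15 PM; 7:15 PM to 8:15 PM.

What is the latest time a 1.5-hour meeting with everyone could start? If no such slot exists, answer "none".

11:45

Idris ∩ Dana: 09:30-13:45, 14:00-14:15, 17:00-18:00.
Idris ∩ Dana ∩ Esperanza: 09:30-13:15.
The last common window of at least 90 minutes is 09:30-13:15; a 90-minute meeting can start as late as 11:45 and still end by 13:15.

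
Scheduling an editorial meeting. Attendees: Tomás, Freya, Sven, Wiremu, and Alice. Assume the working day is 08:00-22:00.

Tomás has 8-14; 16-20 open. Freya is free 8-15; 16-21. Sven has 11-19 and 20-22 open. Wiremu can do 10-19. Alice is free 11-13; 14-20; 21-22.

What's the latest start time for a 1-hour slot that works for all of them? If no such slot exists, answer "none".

Tomás ∩ Freya: 08:00-14:00, 16:00-20:00.
Tomás ∩ Freya ∩ Sven: 11:00-14:00, 16:00-19:00.
Tomás ∩ Freya ∩ Sven ∩ Wiremu: 11:00-14:00, 16:00-19:00.
Tomás ∩ Freya ∩ Sven ∩ Wiremu ∩ Alice: 11:00-13:00, 16:00-19:00.
The last common window of at least 60 minutes is 16:00-19:00; a 60-minute meeting can start as late as 18:00 and still end by 19:00.

18:00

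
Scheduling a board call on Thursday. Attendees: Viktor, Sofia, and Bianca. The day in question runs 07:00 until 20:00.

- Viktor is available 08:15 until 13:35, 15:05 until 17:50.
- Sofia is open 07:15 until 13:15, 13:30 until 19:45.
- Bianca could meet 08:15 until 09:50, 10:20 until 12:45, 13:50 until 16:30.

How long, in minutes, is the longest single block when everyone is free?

Viktor ∩ Sofia: 08:15-13:15, 13:30-13:35, 15:05-17:50.
Viktor ∩ Sofia ∩ Bianca: 08:15-09:50, 10:20-12:45, 15:05-16:30.
The longest is 10:20-12:45 at 145 minutes.

145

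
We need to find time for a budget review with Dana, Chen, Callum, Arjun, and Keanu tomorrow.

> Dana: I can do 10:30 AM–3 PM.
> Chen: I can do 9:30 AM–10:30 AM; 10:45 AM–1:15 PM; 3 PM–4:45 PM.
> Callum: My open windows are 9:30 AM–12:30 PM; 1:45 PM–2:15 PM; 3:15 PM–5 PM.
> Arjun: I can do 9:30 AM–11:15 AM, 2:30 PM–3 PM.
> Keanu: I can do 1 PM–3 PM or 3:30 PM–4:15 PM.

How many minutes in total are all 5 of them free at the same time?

Dana ∩ Chen: 10:45-13:15.
Dana ∩ Chen ∩ Callum: 10:45-12:30.
Dana ∩ Chen ∩ Callum ∩ Arjun: 10:45-11:15.
Dana ∩ Chen ∩ Callum ∩ Arjun ∩ Keanu: ∅.
There is no time when everyone is free.
There is no common window, so the total is 0 minutes.

0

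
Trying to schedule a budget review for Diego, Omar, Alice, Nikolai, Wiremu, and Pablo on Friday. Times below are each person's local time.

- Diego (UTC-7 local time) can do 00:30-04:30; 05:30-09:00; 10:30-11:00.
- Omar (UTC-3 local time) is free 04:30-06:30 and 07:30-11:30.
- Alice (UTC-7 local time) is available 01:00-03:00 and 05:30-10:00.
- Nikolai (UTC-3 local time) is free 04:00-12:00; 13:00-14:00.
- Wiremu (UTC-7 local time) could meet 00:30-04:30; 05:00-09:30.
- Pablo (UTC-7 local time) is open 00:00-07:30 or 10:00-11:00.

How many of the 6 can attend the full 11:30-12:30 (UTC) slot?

3

Diego in UTC: 07:30-11:30, 12:30-16:00, 17:30-18:00 (add 7h to convert from UTC-7).
Omar in UTC: 07:30-09:30, 10:30-14:30 (add 3h to convert from UTC-3).
Alice in UTC: 08:00-10:00, 12:30-17:00 (add 7h to convert from UTC-7).
Nikolai in UTC: 07:00-15:00, 16:00-17:00 (add 3h to convert from UTC-3).
Wiremu in UTC: 07:30-11:30, 12:00-16:30 (add 7h to convert from UTC-7).
Pablo in UTC: 07:00-14:30, 17:00-18:00 (add 7h to convert from UTC-7).
Omar, Nikolai, and Pablo can make the full 11:30-12:30 slot — that's 3.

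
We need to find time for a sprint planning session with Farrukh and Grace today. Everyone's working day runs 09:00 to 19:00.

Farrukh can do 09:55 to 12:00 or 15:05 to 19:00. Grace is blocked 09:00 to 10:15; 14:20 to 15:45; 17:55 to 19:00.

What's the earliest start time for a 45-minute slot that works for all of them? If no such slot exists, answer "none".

Farrukh free: 09:55-12:00, 15:05-19:00.
Grace free: 10:15-14:20, 15:45-17:55 (invert busy blocks within the working day).
Farrukh ∩ Grace: 10:15-12:00, 15:45-17:55.
The first common window of at least 45 minutes is 10:15-12:00, so the earliest start is 10:15.

10:15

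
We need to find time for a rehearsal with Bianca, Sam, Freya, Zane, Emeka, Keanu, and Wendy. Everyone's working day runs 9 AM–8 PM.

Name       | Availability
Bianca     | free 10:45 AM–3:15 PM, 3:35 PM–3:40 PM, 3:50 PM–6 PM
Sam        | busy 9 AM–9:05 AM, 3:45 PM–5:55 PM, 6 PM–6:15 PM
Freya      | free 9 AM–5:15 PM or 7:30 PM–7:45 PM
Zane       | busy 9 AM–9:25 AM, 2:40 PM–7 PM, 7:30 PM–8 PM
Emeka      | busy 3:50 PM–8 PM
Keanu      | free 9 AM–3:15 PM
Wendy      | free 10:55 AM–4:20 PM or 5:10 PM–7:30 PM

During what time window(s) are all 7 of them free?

Bianca free: 10:45-15:15, 15:35-15:40, 15:50-18:00.
Sam free: 09:05-15:45, 17:55-18:00, 18:15-20:00 (invert busy blocks within the working day).
Freya free: 09:00-17:15, 19:30-19:45.
Zane free: 09:25-14:40, 19:00-19:30 (invert busy blocks within the working day).
Emeka free: 09:00-15:50 (invert busy blocks within the working day).
Keanu free: 09:00-15:15.
Wendy free: 10:55-16:20, 17:10-19:30.
Bianca ∩ Sam: 10:45-15:15, 15:35-15:40, 17:55-18:00.
Bianca ∩ Sam ∩ Freya: 10:45-15:15, 15:35-15:40.
Bianca ∩ Sam ∩ Freya ∩ Zane: 10:45-14:40.
Bianca ∩ Sam ∩ Freya ∩ Zane ∩ Emeka: 10:45-14:40.
Bianca ∩ Sam ∩ Freya ∩ Zane ∩ Emeka ∩ Keanu: 10:45-14:40.
Bianca ∩ Sam ∩ Freya ∩ Zane ∩ Emeka ∩ Keanu ∩ Wendy: 10:55-14:40.
Those are the intersection windows.

10:55-14:40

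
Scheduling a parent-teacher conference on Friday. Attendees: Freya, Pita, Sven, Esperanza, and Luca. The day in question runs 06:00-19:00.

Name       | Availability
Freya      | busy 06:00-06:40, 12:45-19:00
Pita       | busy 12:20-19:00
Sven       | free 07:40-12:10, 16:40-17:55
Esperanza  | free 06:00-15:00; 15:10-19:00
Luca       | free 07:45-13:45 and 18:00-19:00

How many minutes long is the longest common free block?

265

Freya free: 06:40-12:45 (invert busy blocks within the working day).
Pita free: 06:00-12:20 (invert busy blocks within the working day).
Sven free: 07:40-12:10, 16:40-17:55.
Esperanza free: 06:00-15:00, 15:10-19:00.
Luca free: 07:45-13:45, 18:00-19:00.
Freya ∩ Pita: 06:40-12:20.
Freya ∩ Pita ∩ Sven: 07:40-12:10.
Freya ∩ Pita ∩ Sven ∩ Esperanza: 07:40-12:10.
Freya ∩ Pita ∩ Sven ∩ Esperanza ∩ Luca: 07:45-12:10.
The longest is 07:45-12:10 at 265 minutes.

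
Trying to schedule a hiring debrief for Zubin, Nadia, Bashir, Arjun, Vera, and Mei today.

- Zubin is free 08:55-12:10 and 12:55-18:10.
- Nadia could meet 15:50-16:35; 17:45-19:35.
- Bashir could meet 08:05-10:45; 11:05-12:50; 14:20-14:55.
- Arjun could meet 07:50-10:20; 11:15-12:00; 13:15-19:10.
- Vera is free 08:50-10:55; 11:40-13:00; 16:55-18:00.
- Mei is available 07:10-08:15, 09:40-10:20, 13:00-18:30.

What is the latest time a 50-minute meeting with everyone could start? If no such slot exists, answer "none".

Zubin ∩ Nadia: 15:50-16:35, 17:45-18:10.
Zubin ∩ Nadia ∩ Bashir: ∅.
Zubin ∩ Nadia ∩ Bashir ∩ Arjun: ∅.
Zubin ∩ Nadia ∩ Bashir ∩ Arjun ∩ Vera: ∅.
Zubin ∩ Nadia ∩ Bashir ∩ Arjun ∩ Vera ∩ Mei: ∅.
There is no time when everyone is free.
No common window is at least 50 minutes long.

none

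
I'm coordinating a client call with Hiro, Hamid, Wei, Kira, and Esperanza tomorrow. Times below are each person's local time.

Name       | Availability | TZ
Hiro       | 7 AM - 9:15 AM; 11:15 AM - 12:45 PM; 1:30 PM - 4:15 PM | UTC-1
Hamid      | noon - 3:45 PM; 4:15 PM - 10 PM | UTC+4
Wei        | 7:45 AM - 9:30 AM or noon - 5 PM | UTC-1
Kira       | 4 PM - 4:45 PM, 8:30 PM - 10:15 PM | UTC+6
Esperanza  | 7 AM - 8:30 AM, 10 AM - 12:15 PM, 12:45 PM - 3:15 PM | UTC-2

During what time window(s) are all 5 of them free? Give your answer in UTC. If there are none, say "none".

10:00-10:15, 14:45-16:15

Hiro in UTC: 08:00-10:15, 12:15-13:45, 14:30-17:15 (add 1h to convert from UTC-1).
Hamid in UTC: 08:00-11:45, 12:15-18:00 (subtract 4h to convert from UTC+4).
Wei in UTC: 08:45-10:30, 13:00-18:00 (add 1h to convert from UTC-1).
Kira in UTC: 10:00-10:45, 14:30-16:15 (subtract 6h to convert from UTC+6).
Esperanza in UTC: 09:00-10:30, 12:00-14:15, 14:45-17:15 (add 2h to convert from UTC-2).
Hiro ∩ Hamid: 08:00-10:15, 12:15-13:45, 14:30-17:15.
Hiro ∩ Hamid ∩ Wei: 08:45-10:15, 13:00-13:45, 14:30-17:15.
Hiro ∩ Hamid ∩ Wei ∩ Kira: 10:00-10:15, 14:30-16:15.
Hiro ∩ Hamid ∩ Wei ∩ Kira ∩ Esperanza: 10:00-10:15, 14:45-16:15.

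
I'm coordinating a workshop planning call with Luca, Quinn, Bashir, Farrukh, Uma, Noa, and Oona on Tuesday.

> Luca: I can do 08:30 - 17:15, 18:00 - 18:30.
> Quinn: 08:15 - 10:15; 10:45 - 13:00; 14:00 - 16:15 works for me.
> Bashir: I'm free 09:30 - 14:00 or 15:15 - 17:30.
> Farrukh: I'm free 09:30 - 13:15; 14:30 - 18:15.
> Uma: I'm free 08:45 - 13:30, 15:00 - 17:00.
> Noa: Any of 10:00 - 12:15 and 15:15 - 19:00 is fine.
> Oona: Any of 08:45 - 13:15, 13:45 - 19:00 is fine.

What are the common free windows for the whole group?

Luca ∩ Quinn: 08:30-10:15, 10:45-13:00, 14:00-16:15.
Luca ∩ Quinn ∩ Bashir: 09:30-10:15, 10:45-13:00, 15:15-16:15.
Luca ∩ Quinn ∩ Bashir ∩ Farrukh: 09:30-10:15, 10:45-13:00, 15:15-16:15.
Luca ∩ Quinn ∩ Bashir ∩ Farrukh ∩ Uma: 09:30-10:15, 10:45-13:00, 15:15-16:15.
Luca ∩ Quinn ∩ Bashir ∩ Farrukh ∩ Uma ∩ Noa: 10:00-10:15, 10:45-12:15, 15:15-16:15.
Luca ∩ Quinn ∩ Bashir ∩ Farrukh ∩ Uma ∩ Noa ∩ Oona: 10:00-10:15, 10:45-12:15, 15:15-16:15.

10:00-10:15, 10:45-12:15, 15:15-16:15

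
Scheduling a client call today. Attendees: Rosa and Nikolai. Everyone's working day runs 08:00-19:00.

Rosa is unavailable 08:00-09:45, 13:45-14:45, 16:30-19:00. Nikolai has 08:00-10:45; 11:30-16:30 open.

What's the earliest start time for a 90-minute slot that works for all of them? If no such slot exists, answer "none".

11:30

Rosa free: 09:45-13:45, 14:45-16:30 (invert busy blocks within the working day).
Nikolai free: 08:00-10:45, 11:30-16:30.
Rosa ∩ Nikolai: 09:45-10:45, 11:30-13:45, 14:45-16:30.
The first common window of at least 90 minutes is 11:30-13:45, so the earliest start is 11:30.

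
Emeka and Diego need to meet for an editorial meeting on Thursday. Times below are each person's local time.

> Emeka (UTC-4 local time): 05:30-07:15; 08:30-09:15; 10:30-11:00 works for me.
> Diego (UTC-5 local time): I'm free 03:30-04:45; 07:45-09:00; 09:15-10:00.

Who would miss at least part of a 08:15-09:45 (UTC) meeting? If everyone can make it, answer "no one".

Diego, Emeka

Emeka in UTC: 09:30-11:15, 12:30-13:15, 14:30-15:00 (add 4h to convert from UTC-4).
Diego in UTC: 08:30-09:45, 12:45-14:00, 14:15-15:00 (add 5h to convert from UTC-5).
Emeka: not fully free for 08:15-09:45. Diego: not fully free for 08:15-09:45.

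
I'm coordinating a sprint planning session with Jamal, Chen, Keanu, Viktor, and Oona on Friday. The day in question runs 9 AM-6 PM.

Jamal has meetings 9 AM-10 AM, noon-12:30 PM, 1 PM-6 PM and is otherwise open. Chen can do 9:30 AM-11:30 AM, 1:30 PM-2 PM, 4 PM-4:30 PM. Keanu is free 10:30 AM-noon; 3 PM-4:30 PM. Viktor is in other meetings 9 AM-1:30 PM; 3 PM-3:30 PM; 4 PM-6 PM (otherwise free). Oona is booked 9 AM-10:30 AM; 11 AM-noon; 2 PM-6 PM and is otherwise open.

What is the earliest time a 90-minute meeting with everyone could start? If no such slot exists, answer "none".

none

Jamal free: 10:00-12:00, 12:30-13:00 (invert busy blocks within the working day).
Chen free: 09:30-11:30, 13:30-14:00, 16:00-16:30.
Keanu free: 10:30-12:00, 15:00-16:30.
Viktor free: 13:30-15:00, 15:30-16:00 (invert busy blocks within the working day).
Oona free: 10:30-11:00, 12:00-14:00 (invert busy blocks within the working day).
Jamal ∩ Chen: 10:00-11:30.
Jamal ∩ Chen ∩ Keanu: 10:30-11:30.
Jamal ∩ Chen ∩ Keanu ∩ Viktor: ∅.
Jamal ∩ Chen ∩ Keanu ∩ Viktor ∩ Oona: ∅.
There is no time when everyone is free.
No common window is at least 90 minutes long.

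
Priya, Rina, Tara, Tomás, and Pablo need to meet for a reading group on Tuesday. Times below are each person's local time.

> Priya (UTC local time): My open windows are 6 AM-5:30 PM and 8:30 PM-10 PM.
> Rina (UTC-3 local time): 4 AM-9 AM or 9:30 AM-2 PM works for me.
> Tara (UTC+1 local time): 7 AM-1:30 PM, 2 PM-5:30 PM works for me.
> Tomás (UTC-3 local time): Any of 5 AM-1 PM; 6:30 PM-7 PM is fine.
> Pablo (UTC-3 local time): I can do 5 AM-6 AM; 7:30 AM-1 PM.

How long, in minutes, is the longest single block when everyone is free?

Priya in UTC: 06:00-17:30, 20:30-22:00.
Rina in UTC: 07:00-12:00, 12:30-17:00 (add 3h to convert from UTC-3).
Tara in UTC: 06:00-12:30, 13:00-16:30 (subtract 1h to convert from UTC+1).
Tomás in UTC: 08:00-16:00, 21:30-22:00 (add 3h to convert from UTC-3).
Pablo in UTC: 08:00-09:00, 10:30-16:00 (add 3h to convert from UTC-3).
Priya ∩ Rina: 07:00-12:00, 12:30-17:00.
Priya ∩ Rina ∩ Tara: 07:00-12:00, 13:00-16:30.
Priya ∩ Rina ∩ Tara ∩ Tomás: 08:00-12:00, 13:00-16:00.
Priya ∩ Rina ∩ Tara ∩ Tomás ∩ Pablo: 08:00-09:00, 10:30-12:00, 13:00-16:00.
So the common availability across everyone is 08:00-09:00, 10:30-12:00, 13:00-16:00.
The longest is 13:00-16:00 at 180 minutes.

180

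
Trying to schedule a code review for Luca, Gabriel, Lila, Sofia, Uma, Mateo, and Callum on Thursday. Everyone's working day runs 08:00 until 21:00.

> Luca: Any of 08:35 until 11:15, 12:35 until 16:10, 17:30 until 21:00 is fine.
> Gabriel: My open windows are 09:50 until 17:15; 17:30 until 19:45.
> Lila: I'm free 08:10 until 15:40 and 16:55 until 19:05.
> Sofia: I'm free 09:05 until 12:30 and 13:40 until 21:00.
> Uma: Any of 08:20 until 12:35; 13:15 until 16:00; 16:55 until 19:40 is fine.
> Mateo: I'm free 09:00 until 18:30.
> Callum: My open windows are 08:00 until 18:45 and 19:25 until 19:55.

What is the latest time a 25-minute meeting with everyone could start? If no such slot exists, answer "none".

Luca ∩ Gabriel: 09:50-11:15, 12:35-16:10, 17:30-19:45.
Luca ∩ Gabriel ∩ Lila: 09:50-11:15, 12:35-15:40, 17:30-19:05.
Luca ∩ Gabriel ∩ Lila ∩ Sofia: 09:50-11:15, 13:40-15:40, 17:30-19:05.
Luca ∩ Gabriel ∩ Lila ∩ Sofia ∩ Uma: 09:50-11:15, 13:40-15:40, 17:30-19:05.
Luca ∩ Gabriel ∩ Lila ∩ Sofia ∩ Uma ∩ Mateo: 09:50-11:15, 13:40-15:40, 17:30-18:30.
Luca ∩ Gabriel ∩ Lila ∩ Sofia ∩ Uma ∩ Mateo ∩ Callum: 09:50-11:15, 13:40-15:40, 17:30-18:30.
So the common availability across everyone is 09:50-11:15, 13:40-15:40, 17:30-18:30.
The last common window of at least 25 minutes is 17:30-18:30; a 25-minute meeting can start as late as 18:05 and still end by 18:30.

18:05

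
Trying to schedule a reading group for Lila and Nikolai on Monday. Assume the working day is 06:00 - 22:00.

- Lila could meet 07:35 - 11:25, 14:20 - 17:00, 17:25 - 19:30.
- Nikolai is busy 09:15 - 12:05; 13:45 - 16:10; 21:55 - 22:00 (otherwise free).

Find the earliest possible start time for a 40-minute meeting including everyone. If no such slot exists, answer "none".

07:35

Lila free: 07:35-11:25, 14:20-17:00, 17:25-19:30.
Nikolai free: 06:00-09:15, 12:05-13:45, 16:10-21:55 (invert busy blocks within the working day).
Lila ∩ Nikolai: 07:35-09:15, 16:10-17:00, 17:25-19:30.
The first common window of at least 40 minutes is 07:35-09:15, so the earliest start is 07:35.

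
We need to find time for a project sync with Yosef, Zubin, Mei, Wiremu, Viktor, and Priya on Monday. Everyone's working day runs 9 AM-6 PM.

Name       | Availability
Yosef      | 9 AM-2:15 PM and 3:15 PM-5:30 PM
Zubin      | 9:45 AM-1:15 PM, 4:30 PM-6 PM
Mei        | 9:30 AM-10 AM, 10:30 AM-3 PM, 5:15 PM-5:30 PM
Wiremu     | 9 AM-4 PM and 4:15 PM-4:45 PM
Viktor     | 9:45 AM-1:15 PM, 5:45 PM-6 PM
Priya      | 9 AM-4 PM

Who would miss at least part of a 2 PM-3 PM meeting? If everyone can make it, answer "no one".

Yosef: not fully free for 14:00-15:00. Zubin: not fully free for 14:00-15:00. Mei: free for 14:00-15:00. Wiremu: free for 14:00-15:00. Viktor: not fully free for 14:00-15:00. Priya: free for 14:00-15:00.

Viktor, Yosef, Zubin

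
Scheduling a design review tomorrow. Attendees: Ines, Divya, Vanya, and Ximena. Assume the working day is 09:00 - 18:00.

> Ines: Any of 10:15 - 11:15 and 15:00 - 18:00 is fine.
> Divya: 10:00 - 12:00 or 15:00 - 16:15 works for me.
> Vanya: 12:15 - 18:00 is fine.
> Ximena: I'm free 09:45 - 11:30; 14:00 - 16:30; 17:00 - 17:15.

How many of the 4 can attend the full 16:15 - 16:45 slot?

Ines and Vanya can make the full 16:15-16:45 slot — that's 2.

2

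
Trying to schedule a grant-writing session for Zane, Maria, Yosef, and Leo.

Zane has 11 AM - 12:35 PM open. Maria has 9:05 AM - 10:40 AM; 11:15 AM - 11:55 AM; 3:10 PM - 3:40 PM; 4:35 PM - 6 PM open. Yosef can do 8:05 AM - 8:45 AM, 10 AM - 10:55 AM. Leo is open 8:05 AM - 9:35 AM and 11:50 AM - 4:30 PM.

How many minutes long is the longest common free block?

Zane ∩ Maria: 11:15-11:55.
Zane ∩ Maria ∩ Yosef: ∅.
Zane ∩ Maria ∩ Yosef ∩ Leo: ∅.
There is no time when everyone is free.
No common window exists, so the longest block is 0 minutes.

0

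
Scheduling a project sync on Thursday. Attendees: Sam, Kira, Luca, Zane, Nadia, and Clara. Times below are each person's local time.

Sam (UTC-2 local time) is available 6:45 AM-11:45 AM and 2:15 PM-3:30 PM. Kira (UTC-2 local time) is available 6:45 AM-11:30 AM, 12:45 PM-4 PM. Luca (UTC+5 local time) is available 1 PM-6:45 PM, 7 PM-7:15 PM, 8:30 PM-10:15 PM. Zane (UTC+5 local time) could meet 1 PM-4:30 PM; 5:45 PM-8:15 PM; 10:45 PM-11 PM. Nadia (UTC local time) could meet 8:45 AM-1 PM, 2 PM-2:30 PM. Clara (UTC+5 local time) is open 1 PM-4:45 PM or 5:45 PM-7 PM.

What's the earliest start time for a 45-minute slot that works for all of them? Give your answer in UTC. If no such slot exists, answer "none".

Sam in UTC: 08:45-13:45, 16:15-17:30 (add 2h to convert from UTC-2).
Kira in UTC: 08:45-13:30, 14:45-18:00 (add 2h to convert from UTC-2).
Luca in UTC: 08:00-13:45, 14:00-14:15, 15:30-17:15 (subtract 5h to convert from UTC+5).
Zane in UTC: 08:00-11:30, 12:45-15:15, 17:45-18:00 (subtract 5h to convert from UTC+5).
Nadia in UTC: 08:45-13:00, 14:00-14:30.
Clara in UTC: 08:00-11:45, 12:45-14:00 (subtract 5h to convert from UTC+5).
Sam ∩ Kira: 08:45-13:30, 16:15-17:30.
Sam ∩ Kira ∩ Luca: 08:45-13:30, 16:15-17:15.
Sam ∩ Kira ∩ Luca ∩ Zane: 08:45-11:30, 12:45-13:30.
Sam ∩ Kira ∩ Luca ∩ Zane ∩ Nadia: 08:45-11:30, 12:45-13:00.
Sam ∩ Kira ∩ Luca ∩ Zane ∩ Nadia ∩ Clara: 08:45-11:30, 12:45-13:00.
So the common availability across everyone is 08:45-11:30, 12:45-13:00.
The first common window of at least 45 minutes is 08:45-11:30, so the earliest start is 08:45.

08:45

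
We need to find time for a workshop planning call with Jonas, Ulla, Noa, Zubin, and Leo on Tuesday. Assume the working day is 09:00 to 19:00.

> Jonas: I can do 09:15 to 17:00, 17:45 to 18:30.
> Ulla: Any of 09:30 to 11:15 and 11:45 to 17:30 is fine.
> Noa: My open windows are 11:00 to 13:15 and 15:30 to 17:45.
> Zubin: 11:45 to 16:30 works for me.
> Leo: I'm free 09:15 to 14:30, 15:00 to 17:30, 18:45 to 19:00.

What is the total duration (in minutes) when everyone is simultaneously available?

150

Jonas ∩ Ulla: 09:30-11:15, 11:45-17:00.
Jonas ∩ Ulla ∩ Noa: 11:00-11:15, 11:45-13:15, 15:30-17:00.
Jonas ∩ Ulla ∩ Noa ∩ Zubin: 11:45-13:15, 15:30-16:30.
Jonas ∩ Ulla ∩ Noa ∩ Zubin ∩ Leo: 11:45-13:15, 15:30-16:30.
Summing the common windows: 90 + 60 = 150 minutes.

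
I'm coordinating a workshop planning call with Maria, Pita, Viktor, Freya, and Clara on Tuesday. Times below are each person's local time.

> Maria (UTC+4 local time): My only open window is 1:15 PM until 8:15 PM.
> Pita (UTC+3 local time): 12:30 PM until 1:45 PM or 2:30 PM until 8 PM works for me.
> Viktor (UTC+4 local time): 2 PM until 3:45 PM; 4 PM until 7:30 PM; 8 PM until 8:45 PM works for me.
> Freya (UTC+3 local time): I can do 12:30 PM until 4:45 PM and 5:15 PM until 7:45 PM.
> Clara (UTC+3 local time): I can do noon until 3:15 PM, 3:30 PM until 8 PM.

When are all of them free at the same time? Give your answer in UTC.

Maria in UTC: 09:15-16:15 (subtract 4h to convert from UTC+4).
Pita in UTC: 09:30-10:45, 11:30-17:00 (subtract 3h to convert from UTC+3).
Viktor in UTC: 10:00-11:45, 12:00-15:30, 16:00-16:45 (subtract 4h to convert from UTC+4).
Freya in UTC: 09:30-13:45, 14:15-16:45 (subtract 3h to convert from UTC+3).
Clara in UTC: 09:00-12:15, 12:30-17:00 (subtract 3h to convert from UTC+3).
Maria ∩ Pita: 09:30-10:45, 11:30-16:15.
Maria ∩ Pita ∩ Viktor: 10:00-10:45, 11:30-11:45, 12:00-15:30, 16:00-16:15.
Maria ∩ Pita ∩ Viktor ∩ Freya: 10:00-10:45, 11:30-11:45, 12:00-13:45, 14:15-15:30, 16:00-16:15.
Maria ∩ Pita ∩ Viktor ∩ Freya ∩ Clara: 10:00-10:45, 11:30-11:45, 12:00-12:15, 12:30-13:45, 14:15-15:30, 16:00-16:15.
Those are the intersection windows.

10:00-10:45, 11:30-11:45, 12:00-12:15, 12:30-13:45, 14:15-15:30, 16:00-16:15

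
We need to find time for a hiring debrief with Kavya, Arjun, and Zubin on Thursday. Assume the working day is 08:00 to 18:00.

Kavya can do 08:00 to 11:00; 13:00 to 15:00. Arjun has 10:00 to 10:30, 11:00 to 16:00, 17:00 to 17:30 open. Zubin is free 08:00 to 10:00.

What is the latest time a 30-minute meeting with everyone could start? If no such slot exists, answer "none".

none

Kavya ∩ Arjun: 10:00-10:30, 13:00-15:00.
Kavya ∩ Arjun ∩ Zubin: ∅.
There is no time when everyone is free.
No common window is at least 30 minutes long.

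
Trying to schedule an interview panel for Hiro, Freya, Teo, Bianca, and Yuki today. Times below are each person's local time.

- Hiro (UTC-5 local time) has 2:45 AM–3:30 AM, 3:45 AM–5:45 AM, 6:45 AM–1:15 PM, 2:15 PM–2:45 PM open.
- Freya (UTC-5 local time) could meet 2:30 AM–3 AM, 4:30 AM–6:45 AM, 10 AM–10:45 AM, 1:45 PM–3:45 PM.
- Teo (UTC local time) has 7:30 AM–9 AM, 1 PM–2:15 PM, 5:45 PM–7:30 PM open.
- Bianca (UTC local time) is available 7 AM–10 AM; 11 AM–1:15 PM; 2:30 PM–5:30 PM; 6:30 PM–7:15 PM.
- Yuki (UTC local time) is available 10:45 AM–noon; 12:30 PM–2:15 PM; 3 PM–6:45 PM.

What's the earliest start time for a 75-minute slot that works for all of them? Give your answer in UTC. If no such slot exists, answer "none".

none

Hiro in UTC: 07:45-08:30, 08:45-10:45, 11:45-18:15, 19:15-19:45 (add 5h to convert from UTC-5).
Freya in UTC: 07:30-08:00, 09:30-11:45, 15:00-15:45, 18:45-20:45 (add 5h to convert from UTC-5).
Teo in UTC: 07:30-09:00, 13:00-14:15, 17:45-19:30.
Bianca in UTC: 07:00-10:00, 11:00-13:15, 14:30-17:30, 18:30-19:15.
Yuki in UTC: 10:45-12:00, 12:30-14:15, 15:00-18:45.
Hiro ∩ Freya: 07:45-08:00, 09:30-10:45, 15:00-15:45, 19:15-19:45.
Hiro ∩ Freya ∩ Teo: 07:45-08:00, 19:15-19:30.
Hiro ∩ Freya ∩ Teo ∩ Bianca: 07:45-08:00.
Hiro ∩ Freya ∩ Teo ∩ Bianca ∩ Yuki: ∅.
There is no time when everyone is free.
No common window is at least 75 minutes long.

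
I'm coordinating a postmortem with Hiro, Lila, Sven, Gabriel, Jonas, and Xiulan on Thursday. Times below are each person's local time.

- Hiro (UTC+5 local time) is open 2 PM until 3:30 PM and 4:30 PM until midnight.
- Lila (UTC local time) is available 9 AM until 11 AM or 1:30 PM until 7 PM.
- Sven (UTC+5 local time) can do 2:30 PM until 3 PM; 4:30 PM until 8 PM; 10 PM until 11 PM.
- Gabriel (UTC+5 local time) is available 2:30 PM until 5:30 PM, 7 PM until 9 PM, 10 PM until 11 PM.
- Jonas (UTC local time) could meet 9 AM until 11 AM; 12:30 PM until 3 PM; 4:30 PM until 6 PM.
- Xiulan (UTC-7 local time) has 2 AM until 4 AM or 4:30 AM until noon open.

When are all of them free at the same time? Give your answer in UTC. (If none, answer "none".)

09:30-10:00, 14:00-15:00, 17:00-18:00

Hiro in UTC: 09:00-10:30, 11:30-19:00 (subtract 5h to convert from UTC+5).
Lila in UTC: 09:00-11:00, 13:30-19:00.
Sven in UTC: 09:30-10:00, 11:30-15:00, 17:00-18:00 (subtract 5h to convert from UTC+5).
Gabriel in UTC: 09:30-12:30, 14:00-16:00, 17:00-18:00 (subtract 5h to convert from UTC+5).
Jonas in UTC: 09:00-11:00, 12:30-15:00, 16:30-18:00.
Xiulan in UTC: 09:00-11:00, 11:30-19:00 (add 7h to convert from UTC-7).
Hiro ∩ Lila: 09:00-10:30, 13:30-19:00.
Hiro ∩ Lila ∩ Sven: 09:30-10:00, 13:30-15:00, 17:00-18:00.
Hiro ∩ Lila ∩ Sven ∩ Gabriel: 09:30-10:00, 14:00-15:00, 17:00-18:00.
Hiro ∩ Lila ∩ Sven ∩ Gabriel ∩ Jonas: 09:30-10:00, 14:00-15:00, 17:00-18:00.
Hiro ∩ Lila ∩ Sven ∩ Gabriel ∩ Jonas ∩ Xiulan: 09:30-10:00, 14:00-15:00, 17:00-18:00.
So the common availability across everyone is 09:30-10:00, 14:00-15:00, 17:00-18:00.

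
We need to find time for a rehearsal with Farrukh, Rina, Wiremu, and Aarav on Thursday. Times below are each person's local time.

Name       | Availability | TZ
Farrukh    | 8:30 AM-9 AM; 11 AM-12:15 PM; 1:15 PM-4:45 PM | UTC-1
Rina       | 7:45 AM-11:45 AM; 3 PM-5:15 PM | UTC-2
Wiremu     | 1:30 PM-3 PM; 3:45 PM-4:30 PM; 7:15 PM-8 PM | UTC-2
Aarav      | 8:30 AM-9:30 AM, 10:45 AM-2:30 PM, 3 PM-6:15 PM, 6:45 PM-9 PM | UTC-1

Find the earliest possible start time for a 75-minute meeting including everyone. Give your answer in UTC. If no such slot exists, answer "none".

Farrukh in UTC: 09:30-10:00, 12:00-13:15, 14:15-17:45 (add 1h to convert from UTC-1).
Rina in UTC: 09:45-13:45, 17:00-19:15 (add 2h to convert from UTC-2).
Wiremu in UTC: 15:30-17:00, 17:45-18:30, 21:15-22:00 (add 2h to convert from UTC-2).
Aarav in UTC: 09:30-10:30, 11:45-15:30, 16:00-19:15, 19:45-22:00 (add 1h to convert from UTC-1).
Farrukh ∩ Rina: 09:45-10:00, 12:00-13:15, 17:00-17:45.
Farrukh ∩ Rina ∩ Wiremu: ∅.
Farrukh ∩ Rina ∩ Wiremu ∩ Aarav: ∅.
There is no time when everyone is free.
No common window is at least 75 minutes long.

none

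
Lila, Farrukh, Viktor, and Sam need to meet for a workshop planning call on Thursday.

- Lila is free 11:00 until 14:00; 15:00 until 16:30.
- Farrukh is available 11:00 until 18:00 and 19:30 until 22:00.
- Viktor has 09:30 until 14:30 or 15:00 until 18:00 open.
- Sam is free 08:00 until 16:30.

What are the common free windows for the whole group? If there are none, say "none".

11:00-14:00, 15:00-16:30

Lila ∩ Farrukh: 11:00-14:00, 15:00-16:30.
Lila ∩ Farrukh ∩ Viktor: 11:00-14:00, 15:00-16:30.
Lila ∩ Farrukh ∩ Viktor ∩ Sam: 11:00-14:00, 15:00-16:30.
So the common availability across everyone is 11:00-14:00, 15:00-16:30.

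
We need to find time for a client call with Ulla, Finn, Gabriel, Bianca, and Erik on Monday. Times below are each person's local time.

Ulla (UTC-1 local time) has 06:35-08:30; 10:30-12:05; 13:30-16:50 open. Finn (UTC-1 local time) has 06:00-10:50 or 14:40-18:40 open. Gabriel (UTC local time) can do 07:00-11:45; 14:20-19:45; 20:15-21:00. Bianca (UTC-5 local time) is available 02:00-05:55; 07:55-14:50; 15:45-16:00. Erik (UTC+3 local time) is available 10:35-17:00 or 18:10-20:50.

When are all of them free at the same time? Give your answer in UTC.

07:35-09:30, 15:40-17:50

Ulla in UTC: 07:35-09:30, 11:30-13:05, 14:30-17:50 (add 1h to convert from UTC-1).
Finn in UTC: 07:00-11:50, 15:40-19:40 (add 1h to convert from UTC-1).
Gabriel in UTC: 07:00-11:45, 14:20-19:45, 20:15-21:00.
Bianca in UTC: 07:00-10:55, 12:55-19:50, 20:45-21:00 (add 5h to convert from UTC-5).
Erik in UTC: 07:35-14:00, 15:10-17:50 (subtract 3h to convert from UTC+3).
Ulla ∩ Finn: 07:35-09:30, 11:30-11:50, 15:40-17:50.
Ulla ∩ Finn ∩ Gabriel: 07:35-09:30, 11:30-11:45, 15:40-17:50.
Ulla ∩ Finn ∩ Gabriel ∩ Bianca: 07:35-09:30, 15:40-17:50.
Ulla ∩ Finn ∩ Gabriel ∩ Bianca ∩ Erik: 07:35-09:30, 15:40-17:50.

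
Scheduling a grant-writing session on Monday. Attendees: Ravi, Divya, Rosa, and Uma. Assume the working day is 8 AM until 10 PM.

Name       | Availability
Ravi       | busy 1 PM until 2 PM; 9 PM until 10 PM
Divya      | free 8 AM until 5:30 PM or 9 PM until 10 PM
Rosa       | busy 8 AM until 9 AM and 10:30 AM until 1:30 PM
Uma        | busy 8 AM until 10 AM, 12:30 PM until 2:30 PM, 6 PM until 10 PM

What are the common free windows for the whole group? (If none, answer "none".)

Ravi free: 08:00-13:00, 14:00-21:00 (invert busy blocks within the working day).
Divya free: 08:00-17:30, 21:00-22:00.
Rosa free: 09:00-10:30, 13:30-22:00 (invert busy blocks within the working day).
Uma free: 10:00-12:30, 14:30-18:00 (invert busy blocks within the working day).
Ravi ∩ Divya: 08:00-13:00, 14:00-17:30.
Ravi ∩ Divya ∩ Rosa: 09:00-10:30, 14:00-17:30.
Ravi ∩ Divya ∩ Rosa ∩ Uma: 10:00-10:30, 14:30-17:30.
Those are the intersection windows.

10:00-10:30, 14:30-17:30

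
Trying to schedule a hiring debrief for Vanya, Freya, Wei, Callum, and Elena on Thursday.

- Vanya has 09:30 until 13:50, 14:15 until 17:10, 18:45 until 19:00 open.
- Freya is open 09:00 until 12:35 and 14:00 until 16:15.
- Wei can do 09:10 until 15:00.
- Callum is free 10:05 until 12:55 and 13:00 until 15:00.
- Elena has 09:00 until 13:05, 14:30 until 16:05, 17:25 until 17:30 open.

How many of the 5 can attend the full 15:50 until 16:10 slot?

Vanya and Freya can make the full 15:50-16:10 slot — that's 2.

2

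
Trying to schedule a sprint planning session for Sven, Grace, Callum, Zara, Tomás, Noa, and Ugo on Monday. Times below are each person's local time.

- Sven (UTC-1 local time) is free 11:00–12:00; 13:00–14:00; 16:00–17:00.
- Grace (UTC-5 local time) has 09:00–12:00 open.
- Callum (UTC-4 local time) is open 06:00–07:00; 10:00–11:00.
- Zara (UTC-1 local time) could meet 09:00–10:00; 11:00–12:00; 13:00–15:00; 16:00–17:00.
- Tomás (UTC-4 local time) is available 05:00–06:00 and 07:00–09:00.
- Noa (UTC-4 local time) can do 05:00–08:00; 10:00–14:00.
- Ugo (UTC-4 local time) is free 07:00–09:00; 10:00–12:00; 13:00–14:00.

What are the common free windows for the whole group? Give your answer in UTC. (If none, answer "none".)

Sven in UTC: 12:00-13:00, 14:00-15:00, 17:00-18:00 (add 1h to convert from UTC-1).
Grace in UTC: 14:00-17:00 (add 5h to convert from UTC-5).
Callum in UTC: 10:00-11:00, 14:00-15:00 (add 4h to convert from UTC-4).
Zara in UTC: 10:00-11:00, 12:00-13:00, 14:00-16:00, 17:00-18:00 (add 1h to convert from UTC-1).
Tomás in UTC: 09:00-10:00, 11:00-13:00 (add 4h to convert from UTC-4).
Noa in UTC: 09:00-12:00, 14:00-18:00 (add 4h to convert from UTC-4).
Ugo in UTC: 11:00-13:00, 14:00-16:00, 17:00-18:00 (add 4h to convert from UTC-4).
Sven ∩ Grace: 14:00-15:00.
Sven ∩ Grace ∩ Callum: 14:00-15:00.
Sven ∩ Grace ∩ Callum ∩ Zara: 14:00-15:00.
Sven ∩ Grace ∩ Callum ∩ Zara ∩ Tomás: ∅.
Sven ∩ Grace ∩ Callum ∩ Zara ∩ Tomás ∩ Noa: ∅.
Sven ∩ Grace ∩ Callum ∩ Zara ∩ Tomás ∩ Noa ∩ Ugo: ∅.
There is no time when everyone is free.

none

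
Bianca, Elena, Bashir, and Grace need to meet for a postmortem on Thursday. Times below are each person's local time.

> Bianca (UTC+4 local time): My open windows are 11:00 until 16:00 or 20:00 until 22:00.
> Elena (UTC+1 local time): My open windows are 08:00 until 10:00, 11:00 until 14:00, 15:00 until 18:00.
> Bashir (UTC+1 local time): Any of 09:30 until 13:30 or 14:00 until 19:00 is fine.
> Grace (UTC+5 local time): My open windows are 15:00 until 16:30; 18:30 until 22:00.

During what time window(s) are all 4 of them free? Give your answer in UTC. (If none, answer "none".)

10:00-11:30, 16:00-17:00

Bianca in UTC: 07:00-12:00, 16:00-18:00 (subtract 4h to convert from UTC+4).
Elena in UTC: 07:00-09:00, 10:00-13:00, 14:00-17:00 (subtract 1h to convert from UTC+1).
Bashir in UTC: 08:30-12:30, 13:00-18:00 (subtract 1h to convert from UTC+1).
Grace in UTC: 10:00-11:30, 13:30-17:00 (subtract 5h to convert from UTC+5).
Bianca ∩ Elena: 07:00-09:00, 10:00-12:00, 16:00-17:00.
Bianca ∩ Elena ∩ Bashir: 08:30-09:00, 10:00-12:00, 16:00-17:00.
Bianca ∩ Elena ∩ Bashir ∩ Grace: 10:00-11:30, 16:00-17:00.
Those are the intersection windows.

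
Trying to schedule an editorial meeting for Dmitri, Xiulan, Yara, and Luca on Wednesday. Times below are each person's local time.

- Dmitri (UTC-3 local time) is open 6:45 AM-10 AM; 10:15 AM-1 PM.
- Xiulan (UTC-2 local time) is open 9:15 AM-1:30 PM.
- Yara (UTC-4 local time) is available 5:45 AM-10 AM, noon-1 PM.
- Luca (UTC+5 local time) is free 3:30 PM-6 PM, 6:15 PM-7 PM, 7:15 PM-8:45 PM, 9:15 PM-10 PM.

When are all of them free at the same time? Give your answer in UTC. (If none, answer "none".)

Dmitri in UTC: 09:45-13:00, 13:15-16:00 (add 3h to convert from UTC-3).
Xiulan in UTC: 11:15-15:30 (add 2h to convert from UTC-2).
Yara in UTC: 09:45-14:00, 16:00-17:00 (add 4h to convert from UTC-4).
Luca in UTC: 10:30-13:00, 13:15-14:00, 14:15-15:45, 16:15-17:00 (subtract 5h to convert from UTC+5).
Dmitri ∩ Xiulan: 11:15-13:00, 13:15-15:30.
Dmitri ∩ Xiulan ∩ Yara: 11:15-13:00, 13:15-14:00.
Dmitri ∩ Xiulan ∩ Yara ∩ Luca: 11:15-13:00, 13:15-14:00.

11:15-13:00, 13:15-14:00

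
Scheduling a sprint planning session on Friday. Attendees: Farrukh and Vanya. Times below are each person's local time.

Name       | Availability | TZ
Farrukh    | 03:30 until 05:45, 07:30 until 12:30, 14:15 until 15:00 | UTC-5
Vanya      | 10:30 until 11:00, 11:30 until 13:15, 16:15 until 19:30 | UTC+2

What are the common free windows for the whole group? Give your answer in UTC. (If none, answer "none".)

08:30-09:00, 09:30-10:45, 14:15-17:30

Farrukh in UTC: 08:30-10:45, 12:30-17:30, 19:15-20:00 (add 5h to convert from UTC-5).
Vanya in UTC: 08:30-09:00, 09:30-11:15, 14:15-17:30 (subtract 2h to convert from UTC+2).
Farrukh ∩ Vanya: 08:30-09:00, 09:30-10:45, 14:15-17:30.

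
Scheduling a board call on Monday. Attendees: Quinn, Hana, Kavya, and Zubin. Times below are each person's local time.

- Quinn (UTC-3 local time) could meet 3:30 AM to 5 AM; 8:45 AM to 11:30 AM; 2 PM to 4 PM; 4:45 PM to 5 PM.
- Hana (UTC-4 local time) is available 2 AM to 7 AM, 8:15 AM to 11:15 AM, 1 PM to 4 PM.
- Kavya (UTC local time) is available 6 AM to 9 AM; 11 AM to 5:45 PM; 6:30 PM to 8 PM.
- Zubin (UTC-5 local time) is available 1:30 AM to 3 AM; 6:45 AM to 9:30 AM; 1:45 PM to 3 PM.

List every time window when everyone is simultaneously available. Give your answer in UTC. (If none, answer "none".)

06:30-08:00, 12:15-14:30, 18:45-19:00, 19:45-20:00

Quinn in UTC: 06:30-08:00, 11:45-14:30, 17:00-19:00, 19:45-20:00 (add 3h to convert from UTC-3).
Hana in UTC: 06:00-11:00, 12:15-15:15, 17:00-20:00 (add 4h to convert from UTC-4).
Kavya in UTC: 06:00-09:00, 11:00-17:45, 18:30-20:00.
Zubin in UTC: 06:30-08:00, 11:45-14:30, 18:45-20:00 (add 5h to convert from UTC-5).
Quinn ∩ Hana: 06:30-08:00, 12:15-14:30, 17:00-19:00, 19:45-20:00.
Quinn ∩ Hana ∩ Kavya: 06:30-08:00, 12:15-14:30, 17:00-17:45, 18:30-19:00, 19:45-20:00.
Quinn ∩ Hana ∩ Kavya ∩ Zubin: 06:30-08:00, 12:15-14:30, 18:45-19:00, 19:45-20:00.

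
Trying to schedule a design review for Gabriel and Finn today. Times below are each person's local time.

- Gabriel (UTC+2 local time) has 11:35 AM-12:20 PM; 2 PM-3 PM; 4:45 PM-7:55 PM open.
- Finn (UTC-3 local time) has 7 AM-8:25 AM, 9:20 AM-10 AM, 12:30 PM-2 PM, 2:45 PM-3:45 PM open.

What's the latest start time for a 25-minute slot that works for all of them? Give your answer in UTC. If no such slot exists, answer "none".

16:35

Gabriel in UTC: 09:35-10:20, 12:00-13:00, 14:45-17:55 (subtract 2h to convert from UTC+2).
Finn in UTC: 10:00-11:25, 12:20-13:00, 15:30-17:00, 17:45-18:45 (add 3h to convert from UTC-3).
Gabriel ∩ Finn: 10:00-10:20, 12:20-13:00, 15:30-17:00, 17:45-17:55.
The last common window of at least 25 minutes is 15:30-17:00; a 25-minute meeting can start as late as 16:35 and still end by 17:00.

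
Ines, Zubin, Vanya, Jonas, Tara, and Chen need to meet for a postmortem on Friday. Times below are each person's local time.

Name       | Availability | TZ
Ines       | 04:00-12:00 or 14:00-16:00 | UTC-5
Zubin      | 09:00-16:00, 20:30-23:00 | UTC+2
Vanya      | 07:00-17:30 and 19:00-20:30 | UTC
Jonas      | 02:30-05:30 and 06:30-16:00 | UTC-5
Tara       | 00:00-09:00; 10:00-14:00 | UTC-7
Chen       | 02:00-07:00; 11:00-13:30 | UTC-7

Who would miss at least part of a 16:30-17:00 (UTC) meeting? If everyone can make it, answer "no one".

Chen, Tara, Zubin

Ines in UTC: 09:00-17:00, 19:00-21:00 (add 5h to convert from UTC-5).
Zubin in UTC: 07:00-14:00, 18:30-21:00 (subtract 2h to convert from UTC+2).
Vanya in UTC: 07:00-17:30, 19:00-20:30.
Jonas in UTC: 07:30-10:30, 11:30-21:00 (add 5h to convert from UTC-5).
Tara in UTC: 07:00-16:00, 17:00-21:00 (add 7h to convert from UTC-7).
Chen in UTC: 09:00-14:00, 18:00-20:30 (add 7h to convert from UTC-7).
Ines: free for 16:30-17:00. Zubin: not fully free for 16:30-17:00. Vanya: free for 16:30-17:00. Jonas: free for 16:30-17:00. Tara: not fully free for 16:30-17:00. Chen: not fully free for 16:30-17:00.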